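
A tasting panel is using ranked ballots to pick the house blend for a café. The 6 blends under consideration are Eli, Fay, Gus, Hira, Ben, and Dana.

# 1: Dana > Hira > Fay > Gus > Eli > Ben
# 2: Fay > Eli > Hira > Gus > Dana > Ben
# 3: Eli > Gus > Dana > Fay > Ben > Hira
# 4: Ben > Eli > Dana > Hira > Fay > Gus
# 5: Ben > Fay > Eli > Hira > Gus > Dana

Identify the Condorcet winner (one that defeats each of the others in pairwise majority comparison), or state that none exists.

Head-to-head results (5 voters total):
Eli vs Fay: Fay wins 3–2.
Eli vs Gus: Eli wins 4–1.
Eli vs Hira: Eli wins 4–1.
Eli vs Ben: Eli wins 3–2.
Eli vs Dana: Eli wins 4–1.
Fay vs Gus: Fay wins 4–1.
Fay vs Hira: Fay wins 3–2.
Fay vs Ben: Fay wins 3–2.
Fay vs Dana: Dana wins 3–2.
Gus vs Hira: Hira wins 4–1.
Gus vs Ben: Gus wins 3–2.
Gus vs Dana: Gus wins 3–2.
Hira vs Ben: Ben wins 3–2.
Hira vs Dana: Dana wins 3–2.
Ben vs Dana: Dana wins 3–2.
No candidate beats all others: Eli beats Dana beats Fay beats Eli, a majority cycle.

None — there is no Condorcet winner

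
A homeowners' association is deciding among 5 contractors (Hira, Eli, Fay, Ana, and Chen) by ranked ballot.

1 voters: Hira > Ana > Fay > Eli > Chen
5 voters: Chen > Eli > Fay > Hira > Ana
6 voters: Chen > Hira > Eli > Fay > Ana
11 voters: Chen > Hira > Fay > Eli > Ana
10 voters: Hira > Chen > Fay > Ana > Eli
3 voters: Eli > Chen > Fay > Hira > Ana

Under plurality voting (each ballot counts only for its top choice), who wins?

First-place vote totals:
  Hira: 11
  Eli: 3
  Fay: 0
  Ana: 0
  Chen: 22
Chen has the most first-place votes.

Chen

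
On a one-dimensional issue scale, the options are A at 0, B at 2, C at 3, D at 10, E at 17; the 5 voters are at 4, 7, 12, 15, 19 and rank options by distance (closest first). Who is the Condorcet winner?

D

With single-peaked preferences on a line, the Condorcet winner is the candidate closest to the median voter.
The median voter (position 12) is closest to D at 10.
Check: D vs C — voters closer to D: 4 of 5.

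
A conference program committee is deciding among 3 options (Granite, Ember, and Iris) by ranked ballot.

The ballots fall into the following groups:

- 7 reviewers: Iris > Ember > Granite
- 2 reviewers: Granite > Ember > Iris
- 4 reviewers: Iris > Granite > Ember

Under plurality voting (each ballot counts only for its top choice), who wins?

Iris

First-place vote totals:
  Granite: 2
  Ember: 0
  Iris: 11
Iris has the most first-place votes.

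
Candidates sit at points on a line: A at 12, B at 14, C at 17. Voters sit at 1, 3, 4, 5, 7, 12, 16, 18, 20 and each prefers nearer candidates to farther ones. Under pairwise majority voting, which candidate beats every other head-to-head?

A

With single-peaked preferences on a line, the Condorcet winner is the candidate closest to the median voter.
The median voter (position 7) is closest to A at 12.
Check: A vs B — voters closer to A: 6 of 9.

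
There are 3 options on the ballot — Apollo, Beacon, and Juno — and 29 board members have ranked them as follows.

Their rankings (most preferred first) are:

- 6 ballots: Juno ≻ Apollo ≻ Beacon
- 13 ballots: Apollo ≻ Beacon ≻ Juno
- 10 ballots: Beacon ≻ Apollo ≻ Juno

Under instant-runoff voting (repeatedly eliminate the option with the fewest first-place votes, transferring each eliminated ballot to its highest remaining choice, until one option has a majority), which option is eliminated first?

Round 1: Apollo 13, Beacon 10, Juno 6. Juno has the fewest and is eliminated.
Round 2: Apollo 19, Beacon 10. Apollo has a majority.

Juno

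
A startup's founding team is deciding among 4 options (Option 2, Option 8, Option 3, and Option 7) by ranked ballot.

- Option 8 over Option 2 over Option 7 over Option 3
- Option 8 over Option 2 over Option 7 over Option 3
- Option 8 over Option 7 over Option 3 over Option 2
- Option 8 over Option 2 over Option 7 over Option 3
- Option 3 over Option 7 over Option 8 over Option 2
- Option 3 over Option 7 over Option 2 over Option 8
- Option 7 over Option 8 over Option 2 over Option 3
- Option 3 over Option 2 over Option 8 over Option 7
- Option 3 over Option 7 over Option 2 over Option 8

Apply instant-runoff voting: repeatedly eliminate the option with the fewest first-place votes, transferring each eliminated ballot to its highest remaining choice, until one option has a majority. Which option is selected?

Round 1: Option 8 4, Option 3 4, Option 7 1, Option 2 0. Option 2 has the fewest and is eliminated.
Round 2: Option 8 4, Option 3 4, Option 7 1. Option 7 has the fewest and is eliminated.
Round 3: Option 8 5, Option 3 4. Option 8 has a majority.

Option 8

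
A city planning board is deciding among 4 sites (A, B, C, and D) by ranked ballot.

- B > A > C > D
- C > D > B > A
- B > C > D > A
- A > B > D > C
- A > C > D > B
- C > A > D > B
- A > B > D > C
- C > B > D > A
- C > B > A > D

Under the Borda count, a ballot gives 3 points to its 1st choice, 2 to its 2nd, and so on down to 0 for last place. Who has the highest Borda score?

Borda scores:
  A: 2 + 0 + 0 + 3 + 3 + 2 + 3 + 0 + 1 = 14
  B: 3 + 1 + 3 + 2 + 0 + 0 + 2 + 2 + 2 = 15
  C: 1 + 3 + 2 + 0 + 2 + 3 + 0 + 3 + 3 = 17
  D: 0 + 2 + 1 + 1 + 1 + 1 + 1 + 1 + 0 = 8
C has the highest total.

C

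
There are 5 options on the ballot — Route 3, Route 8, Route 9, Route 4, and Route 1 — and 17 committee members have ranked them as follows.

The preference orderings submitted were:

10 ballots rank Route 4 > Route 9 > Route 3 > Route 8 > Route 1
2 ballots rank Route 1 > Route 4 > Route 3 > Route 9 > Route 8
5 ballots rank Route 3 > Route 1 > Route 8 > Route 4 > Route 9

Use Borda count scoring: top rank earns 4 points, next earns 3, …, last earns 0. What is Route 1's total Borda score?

Borda scores:
  Route 3: 10·2 + 2·2 + 5·4 = 44
  Route 8: 10·1 + 2·0 + 5·2 = 20
  Route 9: 10·3 + 2·1 + 5·0 = 32
  Route 4: 10·4 + 2·3 + 5·1 = 51
  Route 1: 10·0 + 2·4 + 5·3 = 23

23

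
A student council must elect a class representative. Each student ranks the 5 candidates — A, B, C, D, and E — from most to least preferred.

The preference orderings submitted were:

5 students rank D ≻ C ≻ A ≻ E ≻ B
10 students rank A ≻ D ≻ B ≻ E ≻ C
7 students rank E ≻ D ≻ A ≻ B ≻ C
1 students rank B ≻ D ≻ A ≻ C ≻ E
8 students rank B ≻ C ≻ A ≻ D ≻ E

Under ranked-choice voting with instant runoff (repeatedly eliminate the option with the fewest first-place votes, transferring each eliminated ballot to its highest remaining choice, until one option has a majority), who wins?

Round 1: A 10, B 9, E 7, D 5, C 0. C has the fewest and is eliminated.
Round 2: A 10, B 9, E 7, D 5. D has the fewest and is eliminated.
Round 3: A 15, B 9, E 7. E has the fewest and is eliminated.
Round 4: A 22, B 9. A has a majority.

A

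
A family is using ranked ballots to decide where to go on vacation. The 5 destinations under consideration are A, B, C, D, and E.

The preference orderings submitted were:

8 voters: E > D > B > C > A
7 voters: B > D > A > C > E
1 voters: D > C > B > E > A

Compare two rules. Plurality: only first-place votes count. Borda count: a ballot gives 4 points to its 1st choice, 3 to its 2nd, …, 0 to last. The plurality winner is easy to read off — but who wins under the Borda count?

Plurality first-place counts: A 0, B 7, C 0, D 1, E 8 → E.
Borda totals: A 14, B 46, C 18, D 49, E 33 → D.

D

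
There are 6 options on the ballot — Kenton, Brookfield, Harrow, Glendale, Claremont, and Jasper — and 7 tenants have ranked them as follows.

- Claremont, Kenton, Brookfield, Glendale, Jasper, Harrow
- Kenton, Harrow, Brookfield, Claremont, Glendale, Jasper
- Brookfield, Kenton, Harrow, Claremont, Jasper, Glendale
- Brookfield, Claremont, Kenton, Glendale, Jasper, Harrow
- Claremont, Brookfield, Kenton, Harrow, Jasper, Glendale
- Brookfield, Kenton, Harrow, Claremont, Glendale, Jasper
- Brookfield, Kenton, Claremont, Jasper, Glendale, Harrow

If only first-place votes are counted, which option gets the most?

First-place vote totals:
  Kenton: 1
  Brookfield: 4
  Harrow: 0
  Glendale: 0
  Claremont: 2
  Jasper: 0
Brookfield has the most first-place votes.

Brookfield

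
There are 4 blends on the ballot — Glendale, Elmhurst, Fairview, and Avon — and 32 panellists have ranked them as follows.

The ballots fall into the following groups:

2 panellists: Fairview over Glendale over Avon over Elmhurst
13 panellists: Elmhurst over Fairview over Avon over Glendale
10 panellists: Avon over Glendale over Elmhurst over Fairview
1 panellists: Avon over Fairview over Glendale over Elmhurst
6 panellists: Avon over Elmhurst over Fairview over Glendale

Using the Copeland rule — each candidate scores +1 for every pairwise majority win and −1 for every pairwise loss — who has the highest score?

Avon

Pairwise results:
  Glendale vs Elmhurst: Elmhurst wins 19–13.
  Glendale vs Fairview: Fairview wins 22–10.
  Glendale vs Avon: Avon wins 30–2.
  Elmhurst vs Fairview: Elmhurst wins 29–3.
  Elmhurst vs Avon: Avon wins 19–13.
  Fairview vs Avon: Avon wins 17–15.
Copeland scores (wins − losses):
  Glendale: 0 − 3 = -3
  Elmhurst: 2 − 1 = 1
  Fairview: 1 − 2 = -1
  Avon: 3 − 0 = 3
Avon has the best Copeland score.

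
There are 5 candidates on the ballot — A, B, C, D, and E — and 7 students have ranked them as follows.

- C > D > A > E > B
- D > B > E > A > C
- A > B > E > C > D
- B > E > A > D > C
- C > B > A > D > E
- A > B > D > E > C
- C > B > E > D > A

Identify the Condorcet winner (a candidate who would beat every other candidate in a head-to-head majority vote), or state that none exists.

B

Head-to-head results (7 voters total):
A vs B: B wins 4–3.
A vs C: A wins 4–3.
A vs D: A wins 4–3.
A vs E: A wins 4–3.
B vs C: B wins 4–3.
B vs D: B wins 5–2.
B vs E: B wins 6–1.
C vs D: C wins 4–3.
C vs E: E wins 4–3.
D vs E: D wins 4–3.
B beats each rival — A (4–3), C (4–3), D (5–2), E (6–1) — so B is the Condorcet winner.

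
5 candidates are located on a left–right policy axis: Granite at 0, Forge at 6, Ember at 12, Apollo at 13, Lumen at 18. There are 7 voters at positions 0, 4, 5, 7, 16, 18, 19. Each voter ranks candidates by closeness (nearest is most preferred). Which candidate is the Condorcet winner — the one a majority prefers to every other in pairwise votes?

With single-peaked preferences on a line, the Condorcet winner is the candidate closest to the median voter.
The median voter (position 7) is closest to Forge at 6.
Check: Forge vs Lumen — voters closer to Forge: 4 of 7.

Forge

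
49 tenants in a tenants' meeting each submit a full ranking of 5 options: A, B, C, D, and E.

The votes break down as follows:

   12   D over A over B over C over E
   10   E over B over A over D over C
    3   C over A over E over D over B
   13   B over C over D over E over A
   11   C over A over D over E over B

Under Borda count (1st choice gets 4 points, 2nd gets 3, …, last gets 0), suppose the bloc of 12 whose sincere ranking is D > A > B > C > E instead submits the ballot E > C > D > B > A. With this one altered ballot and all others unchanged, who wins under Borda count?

Borda totals with the altered ballot: A 62, B 94, C 131, D 85, E 118.
The switch changes the winner from D to C.

C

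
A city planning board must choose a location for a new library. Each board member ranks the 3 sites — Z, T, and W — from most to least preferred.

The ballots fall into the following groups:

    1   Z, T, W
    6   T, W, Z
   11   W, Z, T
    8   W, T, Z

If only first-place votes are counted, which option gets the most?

First-place vote totals:
  Z: 1
  T: 6
  W: 19
W has the most first-place votes.

W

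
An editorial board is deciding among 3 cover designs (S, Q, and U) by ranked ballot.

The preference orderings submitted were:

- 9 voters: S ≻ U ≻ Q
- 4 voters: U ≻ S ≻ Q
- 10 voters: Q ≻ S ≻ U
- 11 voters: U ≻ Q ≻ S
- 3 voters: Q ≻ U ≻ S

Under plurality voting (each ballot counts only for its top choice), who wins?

First-place vote totals:
  S: 9
  Q: 13
  U: 15
U has the most first-place votes.

U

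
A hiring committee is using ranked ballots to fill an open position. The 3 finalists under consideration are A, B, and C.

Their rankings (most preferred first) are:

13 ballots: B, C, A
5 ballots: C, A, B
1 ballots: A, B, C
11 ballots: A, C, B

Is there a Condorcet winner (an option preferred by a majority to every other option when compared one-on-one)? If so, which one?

Head-to-head results (30 voters total):
A vs B: A wins 17–13.
A vs C: C wins 18–12.
B vs C: C wins 16–14.
C beats each rival — A (18–12), B (16–14) — so C is the Condorcet winner.

C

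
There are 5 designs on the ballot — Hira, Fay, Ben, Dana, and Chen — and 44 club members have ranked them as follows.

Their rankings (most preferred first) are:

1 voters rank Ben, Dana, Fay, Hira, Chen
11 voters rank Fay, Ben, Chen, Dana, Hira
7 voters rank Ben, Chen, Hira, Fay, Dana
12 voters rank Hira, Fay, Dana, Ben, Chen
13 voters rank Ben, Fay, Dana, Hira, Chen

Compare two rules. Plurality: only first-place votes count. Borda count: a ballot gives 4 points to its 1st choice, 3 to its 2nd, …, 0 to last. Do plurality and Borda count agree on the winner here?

Yes

Plurality first-place counts: Hira 12, Fay 11, Ben 21, Dana 0, Chen 0 → Ben.
Borda totals: Hira 76, Fay 128, Ben 129, Dana 64, Chen 43 → Ben.
The two rules agree on Ben.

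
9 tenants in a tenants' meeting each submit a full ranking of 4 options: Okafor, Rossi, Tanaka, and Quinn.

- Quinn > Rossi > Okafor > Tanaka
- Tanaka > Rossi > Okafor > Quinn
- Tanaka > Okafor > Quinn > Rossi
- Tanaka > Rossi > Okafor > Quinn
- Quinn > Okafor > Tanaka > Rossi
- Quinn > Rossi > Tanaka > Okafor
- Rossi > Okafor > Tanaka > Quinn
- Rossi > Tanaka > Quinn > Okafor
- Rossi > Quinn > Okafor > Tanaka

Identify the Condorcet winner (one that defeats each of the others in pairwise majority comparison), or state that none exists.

Rossi

Head-to-head results (9 voters total):
Okafor vs Rossi: Rossi wins 7–2.
Okafor vs Tanaka: Tanaka wins 5–4.
Okafor vs Quinn: Quinn wins 5–4.
Rossi vs Tanaka: Rossi wins 5–4.
Rossi vs Quinn: Rossi wins 5–4.
Tanaka vs Quinn: Tanaka wins 5–4.
Rossi beats each rival — Okafor (7–2), Tanaka (5–4), Quinn (5–4) — so Rossi is the Condorcet winner.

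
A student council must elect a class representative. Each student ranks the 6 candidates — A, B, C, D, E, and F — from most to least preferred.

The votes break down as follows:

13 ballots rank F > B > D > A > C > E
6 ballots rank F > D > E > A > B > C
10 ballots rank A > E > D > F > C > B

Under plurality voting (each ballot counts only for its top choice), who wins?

F

First-place vote totals:
  A: 10
  B: 0
  C: 0
  D: 0
  E: 0
  F: 19
F has the most first-place votes.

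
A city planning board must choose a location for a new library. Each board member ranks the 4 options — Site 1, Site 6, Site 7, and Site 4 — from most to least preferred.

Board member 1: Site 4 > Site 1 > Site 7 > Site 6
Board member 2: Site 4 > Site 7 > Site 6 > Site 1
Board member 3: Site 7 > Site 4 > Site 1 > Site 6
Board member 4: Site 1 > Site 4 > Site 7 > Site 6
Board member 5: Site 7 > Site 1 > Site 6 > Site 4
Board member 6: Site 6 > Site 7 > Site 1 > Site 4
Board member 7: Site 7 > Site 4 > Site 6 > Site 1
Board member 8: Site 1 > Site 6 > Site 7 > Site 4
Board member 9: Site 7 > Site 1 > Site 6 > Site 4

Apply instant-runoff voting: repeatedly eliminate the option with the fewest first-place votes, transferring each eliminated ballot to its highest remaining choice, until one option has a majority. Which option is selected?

Site 7

Round 1: Site 7 4, Site 1 2, Site 4 2, Site 6 1. Site 6 has the fewest and is eliminated.
Round 2: Site 7 5, Site 1 2, Site 4 2. Site 7 has a majority.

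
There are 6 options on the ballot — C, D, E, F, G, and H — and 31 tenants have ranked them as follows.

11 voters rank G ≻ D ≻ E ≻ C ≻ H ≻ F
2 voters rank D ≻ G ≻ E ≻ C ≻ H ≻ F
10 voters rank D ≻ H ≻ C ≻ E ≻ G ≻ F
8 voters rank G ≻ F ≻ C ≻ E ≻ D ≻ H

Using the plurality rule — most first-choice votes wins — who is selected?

G

First-place vote totals:
  C: 0
  D: 12
  E: 0
  F: 0
  G: 19
  H: 0
G has the most first-place votes.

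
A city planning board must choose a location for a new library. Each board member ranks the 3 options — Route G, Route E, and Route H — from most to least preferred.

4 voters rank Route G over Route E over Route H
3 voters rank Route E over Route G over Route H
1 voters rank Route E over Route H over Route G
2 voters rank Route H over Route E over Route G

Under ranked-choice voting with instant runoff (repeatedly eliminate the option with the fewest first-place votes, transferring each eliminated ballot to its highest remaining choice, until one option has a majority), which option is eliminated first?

Round 1: Route G 4, Route E 4, Route H 2. Route H has the fewest and is eliminated.
Round 2: Route E 6, Route G 4. Route E has a majority.

Route H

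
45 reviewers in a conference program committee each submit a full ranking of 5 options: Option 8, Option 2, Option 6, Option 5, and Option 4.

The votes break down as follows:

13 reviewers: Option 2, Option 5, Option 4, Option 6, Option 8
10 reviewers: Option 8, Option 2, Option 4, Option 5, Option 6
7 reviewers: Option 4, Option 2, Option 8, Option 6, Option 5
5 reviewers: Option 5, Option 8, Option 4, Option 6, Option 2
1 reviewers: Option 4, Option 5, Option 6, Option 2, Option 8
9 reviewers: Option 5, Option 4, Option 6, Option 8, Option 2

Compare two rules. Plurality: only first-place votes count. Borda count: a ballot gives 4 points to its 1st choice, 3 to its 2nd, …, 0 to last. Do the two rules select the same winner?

Plurality first-place counts: Option 8 10, Option 2 13, Option 6 0, Option 5 14, Option 4 8 → Option 5.
Borda totals: Option 8 78, Option 2 104, Option 6 45, Option 5 108, Option 4 115 → Option 4.
The two rules disagree: plurality picks Option 5, Borda picks Option 4.

No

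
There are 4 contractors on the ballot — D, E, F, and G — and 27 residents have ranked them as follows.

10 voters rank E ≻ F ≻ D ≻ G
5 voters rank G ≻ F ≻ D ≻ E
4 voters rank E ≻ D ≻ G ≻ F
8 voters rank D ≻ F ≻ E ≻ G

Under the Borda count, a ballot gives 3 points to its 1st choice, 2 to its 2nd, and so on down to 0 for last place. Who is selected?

Borda scores:
  D: 10·1 + 5·1 + 4·2 + 8·3 = 47
  E: 10·3 + 5·0 + 4·3 + 8·1 = 50
  F: 10·2 + 5·2 + 4·0 + 8·2 = 46
  G: 10·0 + 5·3 + 4·1 + 8·0 = 19
E has the highest total.

E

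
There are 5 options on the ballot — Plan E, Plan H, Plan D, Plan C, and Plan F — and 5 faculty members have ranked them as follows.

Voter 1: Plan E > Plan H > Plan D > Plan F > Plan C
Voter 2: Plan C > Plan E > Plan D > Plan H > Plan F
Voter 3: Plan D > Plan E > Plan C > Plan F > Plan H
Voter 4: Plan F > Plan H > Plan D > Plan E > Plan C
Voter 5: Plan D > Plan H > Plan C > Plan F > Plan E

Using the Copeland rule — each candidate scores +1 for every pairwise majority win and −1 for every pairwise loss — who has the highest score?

Pairwise results:
  Plan E vs Plan H: Plan E wins 3–2.
  Plan E vs Plan D: Plan D wins 3–2.
  Plan E vs Plan C: Plan E wins 3–2.
  Plan E vs Plan F: Plan E wins 3–2.
  Plan H vs Plan D: Plan D wins 3–2.
  Plan H vs Plan C: Plan H wins 3–2.
  Plan H vs Plan F: Plan H wins 3–2.
  Plan D vs Plan C: Plan D wins 4–1.
  Plan D vs Plan F: Plan D wins 4–1.
  Plan C vs Plan F: Plan C wins 3–2.
Copeland scores (wins − losses):
  Plan E: 3 − 1 = 2
  Plan H: 2 − 2 = 0
  Plan D: 4 − 0 = 4
  Plan C: 1 − 3 = -2
  Plan F: 0 − 4 = -4
Plan D has the best Copeland score.

Plan D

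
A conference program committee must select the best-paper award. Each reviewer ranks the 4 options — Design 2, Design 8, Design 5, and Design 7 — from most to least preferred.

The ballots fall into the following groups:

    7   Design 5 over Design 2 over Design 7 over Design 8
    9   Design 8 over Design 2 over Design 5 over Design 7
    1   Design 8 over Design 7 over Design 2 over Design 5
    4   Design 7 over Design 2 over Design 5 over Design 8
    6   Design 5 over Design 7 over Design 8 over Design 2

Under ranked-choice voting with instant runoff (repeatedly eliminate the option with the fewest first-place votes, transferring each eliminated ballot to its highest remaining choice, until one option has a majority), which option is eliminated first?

Design 2

Round 1: Design 5 13, Design 8 10, Design 7 4, Design 2 0. Design 2 has the fewest and is eliminated.
Round 2: Design 5 13, Design 8 10, Design 7 4. Design 7 has the fewest and is eliminated.
Round 3: Design 5 17, Design 8 10. Design 5 has a majority.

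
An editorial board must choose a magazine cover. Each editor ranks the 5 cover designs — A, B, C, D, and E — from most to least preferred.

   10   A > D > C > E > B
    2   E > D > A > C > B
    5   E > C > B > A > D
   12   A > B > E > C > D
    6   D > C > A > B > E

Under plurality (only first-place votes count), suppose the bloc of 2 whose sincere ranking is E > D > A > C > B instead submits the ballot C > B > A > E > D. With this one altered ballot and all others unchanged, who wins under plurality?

A

First-place totals with the altered ballot: A 22, B 0, C 2, D 6, E 5.
The winner is unchanged: still A.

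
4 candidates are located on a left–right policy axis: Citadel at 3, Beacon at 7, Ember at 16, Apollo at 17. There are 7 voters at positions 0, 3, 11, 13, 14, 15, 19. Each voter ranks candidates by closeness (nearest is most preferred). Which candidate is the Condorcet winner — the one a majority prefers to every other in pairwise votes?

With single-peaked preferences on a line, the Condorcet winner is the candidate closest to the median voter.
The median voter (position 13) is closest to Ember at 16.
Check: Ember vs Citadel — voters closer to Ember: 5 of 7.

Ember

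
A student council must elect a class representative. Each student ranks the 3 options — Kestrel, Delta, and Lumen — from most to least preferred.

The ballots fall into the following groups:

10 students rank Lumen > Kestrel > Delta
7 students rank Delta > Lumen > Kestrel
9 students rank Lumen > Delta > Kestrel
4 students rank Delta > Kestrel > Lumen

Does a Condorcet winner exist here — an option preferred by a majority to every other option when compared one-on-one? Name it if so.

Head-to-head results (30 voters total):
Kestrel vs Delta: Delta wins 20–10.
Kestrel vs Lumen: Lumen wins 26–4.
Delta vs Lumen: Lumen wins 19–11.
Lumen beats each rival — Kestrel (26–4), Delta (19–11) — so Lumen is the Condorcet winner.

Lumen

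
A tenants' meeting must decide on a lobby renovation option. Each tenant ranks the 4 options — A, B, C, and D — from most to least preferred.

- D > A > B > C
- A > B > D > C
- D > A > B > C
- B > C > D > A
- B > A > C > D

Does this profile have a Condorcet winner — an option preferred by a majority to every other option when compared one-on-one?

Head-to-head results (5 voters total):
A vs B: A wins 3–2.
A vs C: A wins 4–1.
A vs D: D wins 3–2.
B vs C: B wins 5–0.
B vs D: B wins 3–2.
C vs D: D wins 3–2.
No candidate beats all others: A beats B beats D beats A, a majority cycle.

No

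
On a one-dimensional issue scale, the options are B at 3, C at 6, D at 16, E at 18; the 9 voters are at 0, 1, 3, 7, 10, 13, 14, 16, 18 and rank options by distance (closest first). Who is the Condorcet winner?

With single-peaked preferences on a line, the Condorcet winner is the candidate closest to the median voter.
The median voter (position 10) is closest to C at 6.
Check: C vs E — voters closer to C: 5 of 9.

C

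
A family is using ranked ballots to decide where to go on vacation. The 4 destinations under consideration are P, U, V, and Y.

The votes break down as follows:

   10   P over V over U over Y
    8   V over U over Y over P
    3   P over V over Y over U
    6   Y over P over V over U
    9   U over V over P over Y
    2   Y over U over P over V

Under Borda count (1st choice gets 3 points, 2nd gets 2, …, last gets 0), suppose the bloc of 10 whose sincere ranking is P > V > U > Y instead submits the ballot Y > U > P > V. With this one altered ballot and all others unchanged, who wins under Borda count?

Borda totals with the altered ballot: P 42, U 67, V 54, Y 65.
The switch changes the winner from V to U.

U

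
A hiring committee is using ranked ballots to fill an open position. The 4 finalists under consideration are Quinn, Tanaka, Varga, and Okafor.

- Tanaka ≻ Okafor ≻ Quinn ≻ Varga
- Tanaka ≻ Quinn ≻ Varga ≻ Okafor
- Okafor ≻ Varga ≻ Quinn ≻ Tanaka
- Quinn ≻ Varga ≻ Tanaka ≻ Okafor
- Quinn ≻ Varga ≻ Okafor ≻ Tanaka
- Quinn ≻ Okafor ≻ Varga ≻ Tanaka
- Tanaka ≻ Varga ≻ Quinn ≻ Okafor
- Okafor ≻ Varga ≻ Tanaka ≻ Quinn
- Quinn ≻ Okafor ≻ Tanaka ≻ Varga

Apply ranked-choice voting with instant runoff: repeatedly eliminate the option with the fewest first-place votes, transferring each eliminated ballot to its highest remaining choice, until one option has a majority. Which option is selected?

Quinn

Round 1: Quinn 4, Tanaka 3, Okafor 2, Varga 0. Varga has the fewest and is eliminated.
Round 2: Quinn 4, Tanaka 3, Okafor 2. Okafor has the fewest and is eliminated.
Round 3: Quinn 5, Tanaka 4. Quinn has a majority.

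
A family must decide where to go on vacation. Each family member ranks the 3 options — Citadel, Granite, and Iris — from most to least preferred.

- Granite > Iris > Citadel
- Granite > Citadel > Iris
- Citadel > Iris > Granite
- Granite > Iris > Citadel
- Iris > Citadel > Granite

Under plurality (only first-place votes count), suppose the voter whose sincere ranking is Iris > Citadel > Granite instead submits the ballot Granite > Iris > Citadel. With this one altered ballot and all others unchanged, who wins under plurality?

First-place totals with the altered ballot: Citadel 1, Granite 4, Iris 0.
The winner is unchanged: still Granite.

Granite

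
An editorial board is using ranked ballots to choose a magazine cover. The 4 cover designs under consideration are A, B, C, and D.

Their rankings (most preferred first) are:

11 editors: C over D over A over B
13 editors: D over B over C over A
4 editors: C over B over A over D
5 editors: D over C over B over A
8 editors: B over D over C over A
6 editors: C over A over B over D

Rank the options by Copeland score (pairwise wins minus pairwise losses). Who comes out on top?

D

Pairwise results:
  A vs B: B wins 30–17.
  A vs C: C wins 47–0.
  A vs D: D wins 37–10.
  B vs C: C wins 26–21.
  B vs D: D wins 29–18.
  C vs D: D wins 26–21.
Copeland scores (wins − losses):
  A: 0 − 3 = -3
  B: 1 − 2 = -1
  C: 2 − 1 = 1
  D: 3 − 0 = 3
D has the best Copeland score.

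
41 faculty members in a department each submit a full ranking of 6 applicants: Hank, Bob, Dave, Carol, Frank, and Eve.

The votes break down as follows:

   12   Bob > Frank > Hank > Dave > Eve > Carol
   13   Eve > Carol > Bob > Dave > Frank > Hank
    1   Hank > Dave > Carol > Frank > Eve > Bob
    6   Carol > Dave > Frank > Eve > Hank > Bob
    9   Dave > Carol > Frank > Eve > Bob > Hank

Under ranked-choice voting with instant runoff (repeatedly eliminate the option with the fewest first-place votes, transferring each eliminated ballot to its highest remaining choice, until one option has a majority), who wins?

Round 1: Eve 13, Bob 12, Dave 9, Carol 6, Hank 1, Frank 0. Frank has the fewest and is eliminated.
Round 2: Eve 13, Bob 12, Dave 9, Carol 6, Hank 1. Hank has the fewest and is eliminated.
Round 3: Eve 13, Bob 12, Dave 10, Carol 6. Carol has the fewest and is eliminated.
Round 4: Dave 16, Eve 13, Bob 12. Bob has the fewest and is eliminated.
Round 5: Dave 28, Eve 13. Dave has a majority.

Dave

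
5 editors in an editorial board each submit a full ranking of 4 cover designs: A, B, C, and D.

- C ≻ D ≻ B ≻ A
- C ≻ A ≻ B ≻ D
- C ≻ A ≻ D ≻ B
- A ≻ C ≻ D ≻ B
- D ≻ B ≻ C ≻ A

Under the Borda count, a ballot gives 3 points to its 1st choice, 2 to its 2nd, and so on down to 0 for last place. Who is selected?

Borda scores:
  A: 0 + 2 + 2 + 3 + 0 = 7
  B: 1 + 1 + 0 + 0 + 2 = 4
  C: 3 + 3 + 3 + 2 + 1 = 12
  D: 2 + 0 + 1 + 1 + 3 = 7
C has the highest total.

C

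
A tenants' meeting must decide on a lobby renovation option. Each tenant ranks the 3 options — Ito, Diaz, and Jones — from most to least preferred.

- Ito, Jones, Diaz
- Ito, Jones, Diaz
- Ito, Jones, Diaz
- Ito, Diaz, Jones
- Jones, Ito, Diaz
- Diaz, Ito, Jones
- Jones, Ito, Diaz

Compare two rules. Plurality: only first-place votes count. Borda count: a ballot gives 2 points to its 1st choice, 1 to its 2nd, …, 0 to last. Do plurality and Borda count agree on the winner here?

Yes

Plurality first-place counts: Ito 4, Diaz 1, Jones 2 → Ito.
Borda totals: Ito 11, Diaz 3, Jones 7 → Ito.
The two rules agree on Ito.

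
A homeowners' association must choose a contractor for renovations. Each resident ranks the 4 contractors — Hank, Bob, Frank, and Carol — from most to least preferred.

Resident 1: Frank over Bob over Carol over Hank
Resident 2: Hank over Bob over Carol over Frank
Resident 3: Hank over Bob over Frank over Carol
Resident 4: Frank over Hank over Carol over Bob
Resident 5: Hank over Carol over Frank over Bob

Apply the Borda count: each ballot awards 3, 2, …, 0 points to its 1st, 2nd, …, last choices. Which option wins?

Borda scores:
  Hank: 0 + 3 + 3 + 2 + 3 = 11
  Bob: 2 + 2 + 2 + 0 + 0 = 6
  Frank: 3 + 0 + 1 + 3 + 1 = 8
  Carol: 1 + 1 + 0 + 1 + 2 = 5
Hank has the highest total.

Hank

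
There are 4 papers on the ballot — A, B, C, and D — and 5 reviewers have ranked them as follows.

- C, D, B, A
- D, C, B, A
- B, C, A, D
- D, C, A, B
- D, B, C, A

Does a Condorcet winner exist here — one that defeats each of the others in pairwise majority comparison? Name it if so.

Head-to-head results (5 voters total):
A vs B: B wins 4–1.
A vs C: C wins 5–0.
A vs D: D wins 4–1.
B vs C: C wins 3–2.
B vs D: D wins 4–1.
C vs D: D wins 3–2.
D beats each rival — A (4–1), B (4–1), C (3–2) — so D is the Condorcet winner.

D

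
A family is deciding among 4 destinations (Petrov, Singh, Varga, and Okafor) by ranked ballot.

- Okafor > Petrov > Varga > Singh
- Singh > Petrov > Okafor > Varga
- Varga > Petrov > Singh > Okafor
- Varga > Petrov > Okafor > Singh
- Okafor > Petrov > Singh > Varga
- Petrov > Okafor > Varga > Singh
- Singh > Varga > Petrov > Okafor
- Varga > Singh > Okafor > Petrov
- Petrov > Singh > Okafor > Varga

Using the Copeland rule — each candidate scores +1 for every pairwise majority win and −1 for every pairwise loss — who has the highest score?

Pairwise results:
  Petrov vs Singh: Petrov wins 6–3.
  Petrov vs Varga: Petrov wins 5–4.
  Petrov vs Okafor: Petrov wins 6–3.
  Singh vs Varga: Varga wins 5–4.
  Singh vs Okafor: Singh wins 5–4.
  Varga vs Okafor: Okafor wins 5–4.
Copeland scores (wins − losses):
  Petrov: 3 − 0 = 3
  Singh: 1 − 2 = -1
  Varga: 1 − 2 = -1
  Okafor: 1 − 2 = -1
Petrov has the best Copeland score.

Petrov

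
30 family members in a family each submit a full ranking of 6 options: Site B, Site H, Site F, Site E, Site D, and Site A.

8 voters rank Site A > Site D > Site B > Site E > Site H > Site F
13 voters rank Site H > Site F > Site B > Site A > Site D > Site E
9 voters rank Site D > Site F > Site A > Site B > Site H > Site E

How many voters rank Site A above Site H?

Ballots ranking Site A above Site H: 8+9 = 17.
Ballots ranking Site H above Site A: 13.
So 17 of 30 voters prefer Site A to Site H.

17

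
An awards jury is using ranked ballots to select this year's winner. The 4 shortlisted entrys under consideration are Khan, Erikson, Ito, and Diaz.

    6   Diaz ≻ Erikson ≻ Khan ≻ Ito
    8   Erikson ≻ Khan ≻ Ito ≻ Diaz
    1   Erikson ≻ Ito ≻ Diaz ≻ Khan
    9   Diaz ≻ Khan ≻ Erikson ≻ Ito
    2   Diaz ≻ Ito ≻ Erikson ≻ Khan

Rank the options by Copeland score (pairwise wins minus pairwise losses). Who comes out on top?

Diaz

Pairwise results:
  Khan vs Erikson: Erikson wins 17–9.
  Khan vs Ito: Khan wins 23–3.
  Khan vs Diaz: Diaz wins 18–8.
  Erikson vs Ito: Erikson wins 24–2.
  Erikson vs Diaz: Diaz wins 17–9.
  Ito vs Diaz: Diaz wins 17–9.
Copeland scores (wins − losses):
  Khan: 1 − 2 = -1
  Erikson: 2 − 1 = 1
  Ito: 0 − 3 = -3
  Diaz: 3 − 0 = 3
Diaz has the best Copeland score.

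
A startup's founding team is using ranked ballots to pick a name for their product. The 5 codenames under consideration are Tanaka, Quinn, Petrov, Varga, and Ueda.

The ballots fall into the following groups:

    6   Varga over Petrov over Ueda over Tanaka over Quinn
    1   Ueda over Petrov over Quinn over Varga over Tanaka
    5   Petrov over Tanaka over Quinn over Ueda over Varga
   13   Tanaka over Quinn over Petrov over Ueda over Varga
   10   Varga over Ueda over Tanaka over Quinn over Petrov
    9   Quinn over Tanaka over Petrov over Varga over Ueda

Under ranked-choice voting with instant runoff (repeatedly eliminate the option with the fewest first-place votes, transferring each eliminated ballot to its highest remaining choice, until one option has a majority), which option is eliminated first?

Round 1: Varga 16, Tanaka 13, Quinn 9, Petrov 5, Ueda 1. Ueda has the fewest and is eliminated.
Round 2: Varga 16, Tanaka 13, Quinn 9, Petrov 6. Petrov has the fewest and is eliminated.
Round 3: Tanaka 18, Varga 16, Quinn 10. Quinn has the fewest and is eliminated.
Round 4: Tanaka 27, Varga 17. Tanaka has a majority.

Ueda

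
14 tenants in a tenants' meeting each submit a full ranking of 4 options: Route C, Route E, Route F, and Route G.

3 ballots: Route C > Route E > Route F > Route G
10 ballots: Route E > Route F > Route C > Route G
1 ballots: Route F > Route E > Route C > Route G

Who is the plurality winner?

Route E

First-place vote totals:
  Route C: 3
  Route E: 10
  Route F: 1
  Route G: 0
Route E has the most first-place votes.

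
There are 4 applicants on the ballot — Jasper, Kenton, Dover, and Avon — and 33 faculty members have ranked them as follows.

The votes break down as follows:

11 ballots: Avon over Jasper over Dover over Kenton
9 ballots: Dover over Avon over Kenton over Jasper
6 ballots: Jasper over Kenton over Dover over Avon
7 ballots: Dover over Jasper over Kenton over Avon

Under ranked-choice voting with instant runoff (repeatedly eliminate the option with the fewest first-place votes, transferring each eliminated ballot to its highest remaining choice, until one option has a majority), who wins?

Dover

Round 1: Dover 16, Avon 11, Jasper 6, Kenton 0. Kenton has the fewest and is eliminated.
Round 2: Dover 16, Avon 11, Jasper 6. Jasper has the fewest and is eliminated.
Round 3: Dover 22, Avon 11. Dover has a majority.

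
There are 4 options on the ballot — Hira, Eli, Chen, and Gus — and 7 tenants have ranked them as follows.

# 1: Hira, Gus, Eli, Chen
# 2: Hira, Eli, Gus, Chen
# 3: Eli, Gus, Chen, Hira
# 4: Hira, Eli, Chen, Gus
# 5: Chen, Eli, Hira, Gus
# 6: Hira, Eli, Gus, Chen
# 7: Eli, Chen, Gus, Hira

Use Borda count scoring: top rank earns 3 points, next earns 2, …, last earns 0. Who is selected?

Eli

Borda scores:
  Hira: 3 + 3 + 0 + 3 + 1 + 3 + 0 = 13
  Eli: 1 + 2 + 3 + 2 + 2 + 2 + 3 = 15
  Chen: 0 + 0 + 1 + 1 + 3 + 0 + 2 = 7
  Gus: 2 + 1 + 2 + 0 + 0 + 1 + 1 = 7
Eli has the highest total.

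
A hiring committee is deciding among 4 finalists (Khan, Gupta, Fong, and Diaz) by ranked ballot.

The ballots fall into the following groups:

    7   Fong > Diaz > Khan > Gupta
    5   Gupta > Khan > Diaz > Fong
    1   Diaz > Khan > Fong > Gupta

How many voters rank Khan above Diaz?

5

Ballots ranking Khan above Diaz: 5.
Ballots ranking Diaz above Khan: 7+1 = 8.
So 5 of 13 voters prefer Khan to Diaz.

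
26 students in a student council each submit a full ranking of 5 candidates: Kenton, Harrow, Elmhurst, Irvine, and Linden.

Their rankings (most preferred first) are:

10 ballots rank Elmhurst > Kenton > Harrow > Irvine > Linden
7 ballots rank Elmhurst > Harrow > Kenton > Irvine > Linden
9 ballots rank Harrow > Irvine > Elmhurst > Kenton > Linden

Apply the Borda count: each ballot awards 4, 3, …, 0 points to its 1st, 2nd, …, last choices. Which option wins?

Elmhurst

Borda scores:
  Kenton: 10·3 + 7·2 + 9·1 = 53
  Harrow: 10·2 + 7·3 + 9·4 = 77
  Elmhurst: 10·4 + 7·4 + 9·2 = 86
  Irvine: 10·1 + 7·1 + 9·3 = 44
  Linden: 10·0 + 7·0 + 9·0 = 0
Elmhurst has the highest total.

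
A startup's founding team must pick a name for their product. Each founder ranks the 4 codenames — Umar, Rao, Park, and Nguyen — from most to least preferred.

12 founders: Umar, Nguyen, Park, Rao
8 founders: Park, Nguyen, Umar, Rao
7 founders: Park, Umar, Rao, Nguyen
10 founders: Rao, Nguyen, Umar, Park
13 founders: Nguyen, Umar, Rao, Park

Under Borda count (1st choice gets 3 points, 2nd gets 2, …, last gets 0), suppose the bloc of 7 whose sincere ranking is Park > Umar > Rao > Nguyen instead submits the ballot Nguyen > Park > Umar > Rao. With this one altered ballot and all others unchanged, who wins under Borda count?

Nguyen

Borda totals with the altered ballot: Umar 87, Rao 43, Park 50, Nguyen 120.
The winner is unchanged: still Nguyen.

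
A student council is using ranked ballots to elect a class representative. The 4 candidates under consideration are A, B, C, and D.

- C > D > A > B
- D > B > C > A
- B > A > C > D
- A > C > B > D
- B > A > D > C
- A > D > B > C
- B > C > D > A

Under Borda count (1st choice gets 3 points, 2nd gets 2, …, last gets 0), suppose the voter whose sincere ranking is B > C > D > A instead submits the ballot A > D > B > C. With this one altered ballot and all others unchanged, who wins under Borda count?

A

Borda totals with the altered ballot: A 14, B 11, C 7, D 10.
The switch changes the winner from B to A.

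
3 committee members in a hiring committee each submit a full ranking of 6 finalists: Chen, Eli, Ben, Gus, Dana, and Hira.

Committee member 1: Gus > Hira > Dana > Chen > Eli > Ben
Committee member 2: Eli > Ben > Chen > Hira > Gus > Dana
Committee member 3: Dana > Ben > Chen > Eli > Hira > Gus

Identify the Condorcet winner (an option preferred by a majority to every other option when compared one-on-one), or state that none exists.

Head-to-head results (3 voters total):
Chen vs Eli: Chen wins 2–1.
Chen vs Ben: Ben wins 2–1.
Chen vs Gus: Chen wins 2–1.
Chen vs Dana: Dana wins 2–1.
Chen vs Hira: Chen wins 2–1.
Eli vs Ben: Eli wins 2–1.
Eli vs Gus: Eli wins 2–1.
Eli vs Dana: Dana wins 2–1.
Eli vs Hira: Eli wins 2–1.
Ben vs Gus: Ben wins 2–1.
Ben vs Dana: Dana wins 2–1.
Ben vs Hira: Ben wins 2–1.
Gus vs Dana: Gus wins 2–1.
Gus vs Hira: Hira wins 2–1.
Dana vs Hira: Hira wins 2–1.
No candidate beats all others: Chen beats Eli beats Ben beats Chen, a majority cycle.

No Condorcet winner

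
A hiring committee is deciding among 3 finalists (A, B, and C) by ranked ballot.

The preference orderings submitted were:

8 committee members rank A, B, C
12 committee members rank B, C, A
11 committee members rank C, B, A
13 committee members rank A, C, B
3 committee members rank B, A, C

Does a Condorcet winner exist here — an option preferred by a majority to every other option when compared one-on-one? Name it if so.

Head-to-head results (47 voters total):
A vs B: B wins 26–21.
A vs C: A wins 24–23.
B vs C: C wins 24–23.
No candidate beats all others: A beats C beats B beats A, a majority cycle.

None — there is no Condorcet winner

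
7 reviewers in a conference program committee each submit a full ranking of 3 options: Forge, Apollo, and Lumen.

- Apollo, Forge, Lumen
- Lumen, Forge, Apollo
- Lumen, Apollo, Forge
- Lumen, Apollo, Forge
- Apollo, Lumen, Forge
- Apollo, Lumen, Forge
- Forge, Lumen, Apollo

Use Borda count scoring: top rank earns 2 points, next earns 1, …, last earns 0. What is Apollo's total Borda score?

Borda scores:
  Forge: 1 + 1 + 0 + 0 + 0 + 0 + 2 = 4
  Apollo: 2 + 0 + 1 + 1 + 2 + 2 + 0 = 8
  Lumen: 0 + 2 + 2 + 2 + 1 + 1 + 1 = 9

8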